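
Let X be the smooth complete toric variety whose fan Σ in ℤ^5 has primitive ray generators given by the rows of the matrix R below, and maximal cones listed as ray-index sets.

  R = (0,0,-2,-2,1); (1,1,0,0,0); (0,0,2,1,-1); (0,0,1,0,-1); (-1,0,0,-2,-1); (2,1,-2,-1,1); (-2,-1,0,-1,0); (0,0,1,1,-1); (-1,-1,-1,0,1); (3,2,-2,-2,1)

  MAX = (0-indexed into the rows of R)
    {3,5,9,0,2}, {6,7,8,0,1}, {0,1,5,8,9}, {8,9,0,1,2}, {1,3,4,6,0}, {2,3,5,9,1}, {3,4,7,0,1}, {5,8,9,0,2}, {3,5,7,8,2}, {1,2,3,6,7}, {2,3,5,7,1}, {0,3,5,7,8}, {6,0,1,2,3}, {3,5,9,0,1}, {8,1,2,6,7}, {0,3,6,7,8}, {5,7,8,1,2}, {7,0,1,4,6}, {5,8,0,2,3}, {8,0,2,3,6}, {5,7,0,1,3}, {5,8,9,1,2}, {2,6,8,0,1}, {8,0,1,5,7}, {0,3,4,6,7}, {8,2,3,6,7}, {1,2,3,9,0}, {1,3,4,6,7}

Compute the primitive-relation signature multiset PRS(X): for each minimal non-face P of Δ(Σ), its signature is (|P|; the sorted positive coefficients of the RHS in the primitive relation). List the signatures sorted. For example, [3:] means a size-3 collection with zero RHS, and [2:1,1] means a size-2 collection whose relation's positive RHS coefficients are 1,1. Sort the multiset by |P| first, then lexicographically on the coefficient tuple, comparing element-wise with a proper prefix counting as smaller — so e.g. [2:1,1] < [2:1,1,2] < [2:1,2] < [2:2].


Primitive collections (12):

  P = {5,6}:  v_{5} + v_{6} = v_{0}  ⇒ sig = [2:1]
  P = {4,8}:  v_{4} + v_{8} = v_{0} + v_{6} + v_{7}  ⇒ sig = [2:1,1,1]
  P = {7,9}:  v_{7} + v_{9} = v_{1} + v_{3} + v_{5}  ⇒ sig = [2:1,1,1]
  P = {4,5}:  v_{4} + v_{5} = 2·v_{0} + v_{1} + v_{3} + v_{7}  ⇒ sig = [2:1,1,1,2]
  P = {2,4}:  v_{2} + v_{4} = v_{1} + 2·v_{3} + v_{6}  ⇒ sig = [2:1,1,2]
  P = {6,9}:  v_{6} + v_{9} = 2·v_{0} + v_{1} + v_{2}  ⇒ sig = [2:1,1,2]
  P = {4,9}:  v_{4} + v_{9} = 2·v_{0} + 2·v_{1} + 2·v_{3}  ⇒ sig = [2:2,2,2]
  P = {1,3,8}:  v_{1} + v_{3} + v_{8} = 0  ⇒ sig = [3:]
  P = {0,2,7}:  v_{0} + v_{2} + v_{7} = v_{3}  ⇒ sig = [3:1]
  P = {3,8,9}:  v_{3} + v_{8} + v_{9} = v_{0} + v_{2} + v_{5}  ⇒ sig = [3:1,1,1]
  P = {0,1,2,5}:  v_{0} + v_{1} + v_{2} + v_{5} = v_{9}  ⇒ sig = [4:1]
  P = {0,1,3,6,7}:  v_{0} + v_{1} + v_{3} + v_{6} + v_{7} = v_{4}  ⇒ sig = [5:1]

Signatures (|P|; sorted positive RHS coefficients), sorted:
[[2:1], [2:1,1,1], [2:1,1,1], [2:1,1,1,2], [2:1,1,2], [2:1,1,2], [2:2,2,2], [3:], [3:1], [3:1,1,1], [4:1], [5:1]]


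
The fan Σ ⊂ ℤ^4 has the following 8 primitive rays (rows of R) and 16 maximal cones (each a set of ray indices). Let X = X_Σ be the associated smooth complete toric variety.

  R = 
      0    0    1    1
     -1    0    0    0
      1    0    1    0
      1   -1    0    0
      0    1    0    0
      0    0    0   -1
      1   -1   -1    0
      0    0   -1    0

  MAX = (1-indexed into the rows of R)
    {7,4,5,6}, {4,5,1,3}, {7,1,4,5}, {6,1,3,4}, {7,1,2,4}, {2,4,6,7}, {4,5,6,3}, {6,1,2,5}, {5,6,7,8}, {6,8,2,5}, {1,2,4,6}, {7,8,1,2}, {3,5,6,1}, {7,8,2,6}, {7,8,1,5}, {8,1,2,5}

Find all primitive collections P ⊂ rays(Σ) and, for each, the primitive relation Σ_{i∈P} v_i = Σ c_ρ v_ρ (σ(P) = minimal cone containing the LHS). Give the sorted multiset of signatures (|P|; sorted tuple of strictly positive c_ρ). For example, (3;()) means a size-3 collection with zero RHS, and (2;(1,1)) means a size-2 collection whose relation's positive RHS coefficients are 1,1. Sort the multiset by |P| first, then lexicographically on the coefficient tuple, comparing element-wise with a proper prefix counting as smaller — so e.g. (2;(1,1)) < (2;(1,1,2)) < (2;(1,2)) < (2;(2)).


Δ(Σ) — 8 vertices, 9 min non-faces:

  P = {4,8}:  v_{4} + v_{8} = v_{7}  →  sig = (2;(1))
  P = {2,3}:  v_{2} + v_{3} = v_{1} + v_{6}  →  sig = (2;(1,1))
  P = {3,8}:  v_{3} + v_{8} = v_{4} + v_{5}  →  sig = (2;(1,1))
  P = {3,7}:  v_{3} + v_{7} = 2·v_{4} + v_{5}  →  sig = (2;(1,2))
  P = {1,6,8}:  v_{1} + v_{6} + v_{8} = 0  →  sig = (3;())
  P = {2,4,5}:  v_{2} + v_{4} + v_{5} = 0  →  sig = (3;())
  P = {1,6,7}:  v_{1} + v_{6} + v_{7} = v_{4}  →  sig = (3;(1))
  P = {2,5,7}:  v_{2} + v_{5} + v_{7} = v_{8}  →  sig = (3;(1))
  P = {1,4,5,6}:  v_{1} + v_{4} + v_{5} + v_{6} = v_{3}  →  sig = (4;(1))

so the primitive-relation signature multiset is
    |P|=2: 4 collections, coeffs (1), (1,1), (1,1), (1,2)
    |P|=3: 4 collections, coeffs (), (), (1), (1)
    |P|=4: 1 collection, coeffs (1)


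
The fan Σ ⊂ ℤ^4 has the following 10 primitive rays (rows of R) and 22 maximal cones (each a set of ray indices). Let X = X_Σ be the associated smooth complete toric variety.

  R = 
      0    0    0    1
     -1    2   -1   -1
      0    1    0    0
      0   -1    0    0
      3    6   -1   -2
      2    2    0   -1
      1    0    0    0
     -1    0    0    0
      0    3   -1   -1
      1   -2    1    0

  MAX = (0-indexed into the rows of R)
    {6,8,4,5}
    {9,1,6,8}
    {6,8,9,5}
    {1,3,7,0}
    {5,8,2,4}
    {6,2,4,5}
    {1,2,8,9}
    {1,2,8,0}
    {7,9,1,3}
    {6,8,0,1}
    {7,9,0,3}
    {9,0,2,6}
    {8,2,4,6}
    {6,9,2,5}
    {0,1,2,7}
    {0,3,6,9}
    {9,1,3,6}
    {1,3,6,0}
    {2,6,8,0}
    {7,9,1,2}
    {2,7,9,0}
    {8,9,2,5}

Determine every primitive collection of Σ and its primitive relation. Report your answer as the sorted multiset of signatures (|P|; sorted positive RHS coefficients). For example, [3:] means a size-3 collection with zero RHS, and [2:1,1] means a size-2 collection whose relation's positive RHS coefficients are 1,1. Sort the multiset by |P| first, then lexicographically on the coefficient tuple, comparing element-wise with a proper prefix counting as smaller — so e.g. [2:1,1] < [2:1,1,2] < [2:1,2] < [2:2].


Δ(Σ) — 10 vertices, 18 min non-faces:

  P={2,3}:  v_{2} + v_{3} = 0  ⟹  sig = [2:]
  P={6,7}:  v_{6} + v_{7} = 0  ⟹  sig = [2:]
  P={3,8}:  v_{3} + v_{8} = v_{1} + v_{6}  ⟹  sig = [2:1,1]
  P={7,8}:  v_{7} + v_{8} = v_{1} + v_{2}  ⟹  sig = [2:1,1]
  P={3,4}:  v_{3} + v_{4} = v_{5} + v_{6} + v_{8}  ⟹  sig = [2:1,1,1]
  P={3,5}:  v_{3} + v_{5} = v_{6} + v_{8} + v_{9}  ⟹  sig = [2:1,1,1]
  P={4,7}:  v_{4} + v_{7} = v_{2} + v_{5} + v_{8}  ⟹  sig = [2:1,1,1]
  P={5,7}:  v_{5} + v_{7} = v_{2} + v_{8} + v_{9}  ⟹  sig = [2:1,1,1]
  P={1,4}:  v_{1} + v_{4} = v_{5} + 2·v_{8}  ⟹  sig = [2:1,2]
  P={1,5}:  v_{1} + v_{5} = 2·v_{8} + v_{9}  ⟹  sig = [2:1,2]
  P={0,4}:  v_{0} + v_{4} = 3·v_{2} + 3·v_{6} + v_{8}  ⟹  sig = [2:1,3,3]
  P={4,9}:  v_{4} + v_{9} = 2·v_{5}  ⟹  sig = [2:2]
  P={0,5}:  v_{0} + v_{5} = 2·v_{2} + 2·v_{6}  ⟹  sig = [2:2,2]
  P={0,1,9}:  v_{0} + v_{1} + v_{9} = 0  ⟹  sig = [3:]
  P={1,2,6}:  v_{1} + v_{2} + v_{6} = v_{8}  ⟹  sig = [3:1]
  P={0,8,9}:  v_{0} + v_{8} + v_{9} = v_{2} + v_{6}  ⟹  sig = [3:1,1]
  P={2,5,6,8}:  v_{2} + v_{5} + v_{6} + v_{8} = v_{4}  ⟹  sig = [4:1]
  P={2,6,8,9}:  v_{2} + v_{6} + v_{8} + v_{9} = v_{5}  ⟹  sig = [4:1]

so the primitive-relation signature multiset is
[[2:], [2:], [2:1,1], [2:1,1], [2:1,1,1], [2:1,1,1], [2:1,1,1], [2:1,1,1], [2:1,2], [2:1,2], [2:1,3,3], [2:2], [2:2,2], [3:], [3:1], [3:1,1], [4:1], [4:1]]


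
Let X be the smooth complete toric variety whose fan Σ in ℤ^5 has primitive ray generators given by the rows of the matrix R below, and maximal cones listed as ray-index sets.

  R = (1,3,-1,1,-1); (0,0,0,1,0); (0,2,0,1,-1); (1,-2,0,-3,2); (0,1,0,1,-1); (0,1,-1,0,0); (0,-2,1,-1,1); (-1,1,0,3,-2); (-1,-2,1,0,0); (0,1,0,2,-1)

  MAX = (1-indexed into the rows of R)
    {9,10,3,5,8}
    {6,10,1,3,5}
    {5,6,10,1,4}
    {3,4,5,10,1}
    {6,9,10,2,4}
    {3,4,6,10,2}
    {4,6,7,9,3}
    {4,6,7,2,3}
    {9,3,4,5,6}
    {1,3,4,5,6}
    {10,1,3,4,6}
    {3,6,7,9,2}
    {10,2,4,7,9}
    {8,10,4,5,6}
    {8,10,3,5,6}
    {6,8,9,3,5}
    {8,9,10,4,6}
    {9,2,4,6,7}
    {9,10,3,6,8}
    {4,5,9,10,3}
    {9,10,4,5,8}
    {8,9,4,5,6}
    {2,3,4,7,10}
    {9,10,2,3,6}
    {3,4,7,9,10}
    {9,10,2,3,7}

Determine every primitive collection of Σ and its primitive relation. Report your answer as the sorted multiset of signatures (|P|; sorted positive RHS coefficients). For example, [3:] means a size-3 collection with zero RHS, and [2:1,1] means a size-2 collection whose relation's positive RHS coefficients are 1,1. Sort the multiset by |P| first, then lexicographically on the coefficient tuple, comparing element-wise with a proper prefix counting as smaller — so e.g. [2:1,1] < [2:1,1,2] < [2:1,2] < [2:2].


The 14 primitive collections of Σ (r=10, n=5):

  P={1,9}:  v_{1} + v_{9} = v_{5}  →  sig = [2:1]
  P={2,5}:  v_{2} + v_{5} = v_{10}  →  sig = [2:1]
  P={7,8}:  v_{7} + v_{8} = v_{9} + v_{10}  →  sig = [2:1,1]
  P={1,7}:  v_{1} + v_{7} = v_{3} + v_{4} + v_{10}  →  sig = [2:1,1,1]
  P={5,7}:  v_{5} + v_{7} = v_{3} + v_{4} + v_{9} + v_{10}  →  sig = [2:1,1,1,1]
  P={1,2}:  v_{1} + v_{2} = v_{3} + v_{4} + v_{6} + 2·v_{10}  →  sig = [2:1,1,1,2]
  P={1,8}:  v_{1} + v_{8} = 2·v_{5} + v_{6} + v_{10}  →  sig = [2:1,1,2]
  P={2,8}:  v_{2} + v_{8} = v_{6} + v_{9} + 2·v_{10}  →  sig = [2:1,1,2]
  P={3,4,8}:  v_{3} + v_{4} + v_{8} = v_{5}  →  sig = [3:1]
  P={6,7,10}:  v_{6} + v_{7} + v_{10} = v_{2}  →  sig = [3:1]
  P={2,3,4,9}:  v_{2} + v_{3} + v_{4} + v_{9} = v_{7}  →  sig = [4:1]
  P={5,6,9,10}:  v_{5} + v_{6} + v_{9} + v_{10} = v_{8}  →  sig = [4:1]
  P={3,4,6,9,10}:  v_{3} + v_{4} + v_{6} + v_{9} + v_{10} = 0  →  sig = [5:]
  P={3,4,5,6,10}:  v_{3} + v_{4} + v_{5} + v_{6} + v_{10} = v_{1}  →  sig = [5:1]

Hence PRS(X_Σ) =
{ [2:1] ×2,  [2:1,1],  [2:1,1,1],  [2:1,1,1,1],  [2:1,1,1,2],  [2:1,1,2] ×2,  [3:1] ×2,  [4:1] ×2,  [5:],  [5:1] }


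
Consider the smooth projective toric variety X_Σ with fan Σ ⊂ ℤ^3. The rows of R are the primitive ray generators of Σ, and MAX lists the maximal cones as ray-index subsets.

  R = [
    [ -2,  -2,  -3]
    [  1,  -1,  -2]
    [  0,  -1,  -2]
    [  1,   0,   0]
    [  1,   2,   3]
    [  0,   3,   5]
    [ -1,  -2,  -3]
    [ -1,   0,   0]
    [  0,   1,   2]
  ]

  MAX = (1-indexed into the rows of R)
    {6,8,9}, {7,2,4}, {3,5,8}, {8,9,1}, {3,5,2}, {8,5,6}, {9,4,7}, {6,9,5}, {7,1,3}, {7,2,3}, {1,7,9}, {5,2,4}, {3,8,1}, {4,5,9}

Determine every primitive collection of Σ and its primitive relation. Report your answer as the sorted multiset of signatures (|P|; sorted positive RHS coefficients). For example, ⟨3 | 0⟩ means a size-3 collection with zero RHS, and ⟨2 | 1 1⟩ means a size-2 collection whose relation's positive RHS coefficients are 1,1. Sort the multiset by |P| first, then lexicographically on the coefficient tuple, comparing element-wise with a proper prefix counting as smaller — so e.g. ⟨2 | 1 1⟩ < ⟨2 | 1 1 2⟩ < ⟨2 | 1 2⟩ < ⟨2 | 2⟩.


16 collections generate NE(X_Σ); each relation:

  {3,9}:  v_{3} + v_{9} = 0  ⟹  sig = ⟨2 | 0⟩
  {4,8}:  v_{4} + v_{8} = 0  ⟹  sig = ⟨2 | 0⟩
  {5,7}:  v_{5} + v_{7} = 0  ⟹  sig = ⟨2 | 0⟩
  {1,4}:  v_{1} + v_{4} = v_{7}  ⟹  sig = ⟨2 | 1⟩
  {1,5}:  v_{1} + v_{5} = v_{8}  ⟹  sig = ⟨2 | 1⟩
  {2,6}:  v_{2} + v_{6} = v_{5}  ⟹  sig = ⟨2 | 1⟩
  {2,8}:  v_{2} + v_{8} = v_{3}  ⟹  sig = ⟨2 | 1⟩
  {2,9}:  v_{2} + v_{9} = v_{4}  ⟹  sig = ⟨2 | 1⟩
  {3,4}:  v_{3} + v_{4} = v_{2}  ⟹  sig = ⟨2 | 1⟩
  {7,8}:  v_{7} + v_{8} = v_{1}  ⟹  sig = ⟨2 | 1⟩
  {1,2}:  v_{1} + v_{2} = v_{3} + v_{7}  ⟹  sig = ⟨2 | 1 1⟩
  {3,6}:  v_{3} + v_{6} = v_{5} + v_{8}  ⟹  sig = ⟨2 | 1 1⟩
  {4,6}:  v_{4} + v_{6} = v_{5} + v_{9}  ⟹  sig = ⟨2 | 1 1⟩
  {6,7}:  v_{6} + v_{7} = v_{8} + v_{9}  ⟹  sig = ⟨2 | 1 1⟩
  {1,6}:  v_{1} + v_{6} = 2·v_{8} + v_{9}  ⟹  sig = ⟨2 | 1 2⟩
  {5,8,9}:  v_{5} + v_{8} + v_{9} = v_{6}  ⟹  sig = ⟨3 | 1⟩

Hence PRS(X_Σ) =
{ ⟨2 | 0⟩ ×3,  ⟨2 | 1⟩ ×7,  ⟨2 | 1 1⟩ ×4,  ⟨2 | 1 2⟩,  ⟨3 | 1⟩ }


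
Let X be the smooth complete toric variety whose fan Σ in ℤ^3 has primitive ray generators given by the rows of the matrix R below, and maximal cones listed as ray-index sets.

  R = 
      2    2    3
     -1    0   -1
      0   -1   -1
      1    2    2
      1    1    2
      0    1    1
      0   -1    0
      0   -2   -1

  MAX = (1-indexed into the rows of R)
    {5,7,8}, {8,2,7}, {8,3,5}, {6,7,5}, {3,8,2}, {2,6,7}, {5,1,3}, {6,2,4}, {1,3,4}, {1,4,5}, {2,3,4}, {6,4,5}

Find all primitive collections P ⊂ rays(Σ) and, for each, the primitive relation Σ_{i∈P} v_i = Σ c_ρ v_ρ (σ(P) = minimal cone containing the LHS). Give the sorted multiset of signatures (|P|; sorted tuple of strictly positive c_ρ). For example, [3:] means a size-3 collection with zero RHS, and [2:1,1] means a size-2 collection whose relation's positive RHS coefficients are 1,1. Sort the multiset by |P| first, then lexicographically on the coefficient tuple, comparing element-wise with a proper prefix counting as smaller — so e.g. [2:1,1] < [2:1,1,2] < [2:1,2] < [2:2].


|primitive collections| = 11. Relations:

  • {3,6}:  v_{3} + v_{6} = 0  so sig = [2:]
  • {1,2}:  v_{1} + v_{2} = v_{4}  so sig = [2:1]
  • {2,5}:  v_{2} + v_{5} = v_{6}  so sig = [2:1]
  • {3,7}:  v_{3} + v_{7} = v_{8}  so sig = [2:1]
  • {4,7}:  v_{4} + v_{7} = v_{5}  so sig = [2:1]
  • {6,8}:  v_{6} + v_{8} = v_{7}  so sig = [2:1]
  • {1,6}:  v_{1} + v_{6} = v_{4} + v_{5}  so sig = [2:1,1]
  • {4,8}:  v_{4} + v_{8} = v_{3} + v_{5}  so sig = [2:1,1]
  • {1,7}:  v_{1} + v_{7} = v_{3} + 2·v_{5}  so sig = [2:1,2]
  • {1,8}:  v_{1} + v_{8} = 2·v_{3} + 2·v_{5}  so sig = [2:2,2]
  • {3,4,5}:  v_{3} + v_{4} + v_{5} = v_{1}  so sig = [3:1]

Signatures (|P|; sorted positive RHS coefficients), sorted:
    |P|=2: 10 collections, coeffs (), (1), (1), (1), (1), (1), (1,1), (1,1), (1,2), (2,2)
    |P|=3: 1 collection, coeffs (1)


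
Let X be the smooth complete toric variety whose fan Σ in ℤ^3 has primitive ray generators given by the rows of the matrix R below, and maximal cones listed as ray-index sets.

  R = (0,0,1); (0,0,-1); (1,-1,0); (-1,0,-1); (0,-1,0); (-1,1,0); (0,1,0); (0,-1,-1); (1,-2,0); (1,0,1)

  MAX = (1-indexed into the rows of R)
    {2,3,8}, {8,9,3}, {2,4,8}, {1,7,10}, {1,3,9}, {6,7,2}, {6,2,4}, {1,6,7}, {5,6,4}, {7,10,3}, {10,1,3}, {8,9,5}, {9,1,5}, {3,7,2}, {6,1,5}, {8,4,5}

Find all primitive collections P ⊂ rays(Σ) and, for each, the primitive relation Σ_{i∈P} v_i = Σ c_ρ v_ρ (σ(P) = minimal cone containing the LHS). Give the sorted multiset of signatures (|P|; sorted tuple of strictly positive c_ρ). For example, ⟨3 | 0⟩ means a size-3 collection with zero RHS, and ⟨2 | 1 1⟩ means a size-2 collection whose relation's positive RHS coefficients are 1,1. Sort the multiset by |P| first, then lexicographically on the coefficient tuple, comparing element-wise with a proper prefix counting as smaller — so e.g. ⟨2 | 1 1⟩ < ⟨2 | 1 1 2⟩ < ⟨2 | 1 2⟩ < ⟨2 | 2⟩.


The 22 primitive collections of Σ (r=10, n=3):

  {1,2}:  v_{1} + v_{2} = 0  ⟹  sig = ⟨2 | 0⟩
  {3,6}:  v_{3} + v_{6} = 0  ⟹  sig = ⟨2 | 0⟩
  {4,10}:  v_{4} + v_{10} = 0  ⟹  sig = ⟨2 | 0⟩
  {5,7}:  v_{5} + v_{7} = 0  ⟹  sig = ⟨2 | 0⟩
  {1,8}:  v_{1} + v_{8} = v_{5}  ⟹  sig = ⟨2 | 1⟩
  {2,5}:  v_{2} + v_{5} = v_{8}  ⟹  sig = ⟨2 | 1⟩
  {3,4}:  v_{3} + v_{4} = v_{8}  ⟹  sig = ⟨2 | 1⟩
  {3,5}:  v_{3} + v_{5} = v_{9}  ⟹  sig = ⟨2 | 1⟩
  {6,8}:  v_{6} + v_{8} = v_{4}  ⟹  sig = ⟨2 | 1⟩
  {6,9}:  v_{6} + v_{9} = v_{5}  ⟹  sig = ⟨2 | 1⟩
  {7,8}:  v_{7} + v_{8} = v_{2}  ⟹  sig = ⟨2 | 1⟩
  {7,9}:  v_{7} + v_{9} = v_{3}  ⟹  sig = ⟨2 | 1⟩
  {8,10}:  v_{8} + v_{10} = v_{3}  ⟹  sig = ⟨2 | 1⟩
  {1,4}:  v_{1} + v_{4} = v_{5} + v_{6}  ⟹  sig = ⟨2 | 1 1⟩
  {2,9}:  v_{2} + v_{9} = v_{3} + v_{8}  ⟹  sig = ⟨2 | 1 1⟩
  {2,10}:  v_{2} + v_{10} = v_{3} + v_{7}  ⟹  sig = ⟨2 | 1 1⟩
  {4,7}:  v_{4} + v_{7} = v_{2} + v_{6}  ⟹  sig = ⟨2 | 1 1⟩
  {4,9}:  v_{4} + v_{9} = v_{5} + v_{8}  ⟹  sig = ⟨2 | 1 1⟩
  {5,10}:  v_{5} + v_{10} = v_{1} + v_{3}  ⟹  sig = ⟨2 | 1 1⟩
  {6,10}:  v_{6} + v_{10} = v_{1} + v_{7}  ⟹  sig = ⟨2 | 1 1⟩
  {9,10}:  v_{9} + v_{10} = v_{1} + 2·v_{3}  ⟹  sig = ⟨2 | 1 2⟩
  {1,3,7}:  v_{1} + v_{3} + v_{7} = v_{10}  ⟹  sig = ⟨3 | 1⟩

Sorted signature multiset PRS(X):
[⟨2 | 0⟩, ⟨2 | 0⟩, ⟨2 | 0⟩, ⟨2 | 0⟩, ⟨2 | 1⟩, ⟨2 | 1⟩, ⟨2 | 1⟩, ⟨2 | 1⟩, ⟨2 | 1⟩, ⟨2 | 1⟩, ⟨2 | 1⟩, ⟨2 | 1⟩, ⟨2 | 1⟩, ⟨2 | 1 1⟩, ⟨2 | 1 1⟩, ⟨2 | 1 1⟩, ⟨2 | 1 1⟩, ⟨2 | 1 1⟩, ⟨2 | 1 1⟩, ⟨2 | 1 1⟩, ⟨2 | 1 2⟩, ⟨3 | 1⟩]


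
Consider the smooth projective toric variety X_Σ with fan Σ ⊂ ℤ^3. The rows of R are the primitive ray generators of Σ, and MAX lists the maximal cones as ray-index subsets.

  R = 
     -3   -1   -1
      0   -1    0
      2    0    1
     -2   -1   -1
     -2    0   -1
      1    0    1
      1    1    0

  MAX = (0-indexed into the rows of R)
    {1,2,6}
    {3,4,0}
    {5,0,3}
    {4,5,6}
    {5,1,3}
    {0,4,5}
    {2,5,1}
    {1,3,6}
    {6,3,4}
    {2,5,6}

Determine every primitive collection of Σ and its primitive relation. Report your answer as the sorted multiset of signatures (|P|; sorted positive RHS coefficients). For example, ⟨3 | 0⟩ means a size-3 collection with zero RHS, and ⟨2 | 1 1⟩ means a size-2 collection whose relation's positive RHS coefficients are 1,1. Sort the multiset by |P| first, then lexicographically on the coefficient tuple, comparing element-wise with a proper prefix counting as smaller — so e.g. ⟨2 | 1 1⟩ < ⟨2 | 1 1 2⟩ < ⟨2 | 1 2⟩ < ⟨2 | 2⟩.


The 9 primitive collections of Σ (r=7, n=3):

  {2,4}:  v_{2} + v_{4} = 0 — sig = ⟨2 | 0⟩
  {0,6}:  v_{0} + v_{6} = v_{4} — sig = ⟨2 | 1⟩
  {1,4}:  v_{1} + v_{4} = v_{3} — sig = ⟨2 | 1⟩
  {2,3}:  v_{2} + v_{3} = v_{1} — sig = ⟨2 | 1⟩
  {0,2}:  v_{0} + v_{2} = v_{3} + v_{5} — sig = ⟨2 | 1 1⟩
  {0,1}:  v_{0} + v_{1} = 2·v_{3} + v_{5} — sig = ⟨2 | 1 2⟩
  {3,5,6}:  v_{3} + v_{5} + v_{6} = 0 — sig = ⟨3 | 0⟩
  {1,5,6}:  v_{1} + v_{5} + v_{6} = v_{2} — sig = ⟨3 | 1⟩
  {3,4,5}:  v_{3} + v_{4} + v_{5} = v_{0} — sig = ⟨3 | 1⟩

so the primitive-relation signature multiset is
    ⟨2 | 0⟩
    ⟨2 | 1⟩
    ⟨2 | 1⟩
    ⟨2 | 1⟩
    ⟨2 | 1 1⟩
    ⟨2 | 1 2⟩
    ⟨3 | 0⟩
    ⟨3 | 1⟩
    ⟨3 | 1⟩


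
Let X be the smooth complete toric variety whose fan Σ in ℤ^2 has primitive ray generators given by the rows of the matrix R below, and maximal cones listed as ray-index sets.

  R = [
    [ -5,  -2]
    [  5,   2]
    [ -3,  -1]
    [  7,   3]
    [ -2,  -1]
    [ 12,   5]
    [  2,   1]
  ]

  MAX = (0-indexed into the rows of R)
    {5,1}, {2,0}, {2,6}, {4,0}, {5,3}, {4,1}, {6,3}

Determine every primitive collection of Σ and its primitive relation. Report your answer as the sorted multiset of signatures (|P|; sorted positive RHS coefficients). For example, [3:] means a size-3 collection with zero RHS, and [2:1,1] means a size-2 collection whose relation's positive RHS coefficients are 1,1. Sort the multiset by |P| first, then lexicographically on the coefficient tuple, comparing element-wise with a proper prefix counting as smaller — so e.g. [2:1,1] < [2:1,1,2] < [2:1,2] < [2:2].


14 minimal non-faces of Δ(Σ) (on 7 rays):

  P={0,1}:  v_{0} + v_{1} = 0  ⟹  sig = [2:]
  P={4,6}:  v_{4} + v_{6} = 0  ⟹  sig = [2:]
  P={0,3}:  v_{0} + v_{3} = v_{6}  ⟹  sig = [2:1]
  P={0,5}:  v_{0} + v_{5} = v_{3}  ⟹  sig = [2:1]
  P={0,6}:  v_{0} + v_{6} = v_{2}  ⟹  sig = [2:1]
  P={1,2}:  v_{1} + v_{2} = v_{6}  ⟹  sig = [2:1]
  P={1,3}:  v_{1} + v_{3} = v_{5}  ⟹  sig = [2:1]
  P={1,6}:  v_{1} + v_{6} = v_{3}  ⟹  sig = [2:1]
  P={2,4}:  v_{2} + v_{4} = v_{0}  ⟹  sig = [2:1]
  P={3,4}:  v_{3} + v_{4} = v_{1}  ⟹  sig = [2:1]
  P={2,5}:  v_{2} + v_{5} = v_{3} + v_{6}  ⟹  sig = [2:1,1]
  P={2,3}:  v_{2} + v_{3} = 2·v_{6}  ⟹  sig = [2:2]
  P={4,5}:  v_{4} + v_{5} = 2·v_{1}  ⟹  sig = [2:2]
  P={5,6}:  v_{5} + v_{6} = 2·v_{3}  ⟹  sig = [2:2]

Hence PRS(X_Σ) =
    |P|=2: 14 collections, coeffs (), (), (1), (1), (1), (1), (1), (1), (1), (1), (1,1), (2), (2), (2)


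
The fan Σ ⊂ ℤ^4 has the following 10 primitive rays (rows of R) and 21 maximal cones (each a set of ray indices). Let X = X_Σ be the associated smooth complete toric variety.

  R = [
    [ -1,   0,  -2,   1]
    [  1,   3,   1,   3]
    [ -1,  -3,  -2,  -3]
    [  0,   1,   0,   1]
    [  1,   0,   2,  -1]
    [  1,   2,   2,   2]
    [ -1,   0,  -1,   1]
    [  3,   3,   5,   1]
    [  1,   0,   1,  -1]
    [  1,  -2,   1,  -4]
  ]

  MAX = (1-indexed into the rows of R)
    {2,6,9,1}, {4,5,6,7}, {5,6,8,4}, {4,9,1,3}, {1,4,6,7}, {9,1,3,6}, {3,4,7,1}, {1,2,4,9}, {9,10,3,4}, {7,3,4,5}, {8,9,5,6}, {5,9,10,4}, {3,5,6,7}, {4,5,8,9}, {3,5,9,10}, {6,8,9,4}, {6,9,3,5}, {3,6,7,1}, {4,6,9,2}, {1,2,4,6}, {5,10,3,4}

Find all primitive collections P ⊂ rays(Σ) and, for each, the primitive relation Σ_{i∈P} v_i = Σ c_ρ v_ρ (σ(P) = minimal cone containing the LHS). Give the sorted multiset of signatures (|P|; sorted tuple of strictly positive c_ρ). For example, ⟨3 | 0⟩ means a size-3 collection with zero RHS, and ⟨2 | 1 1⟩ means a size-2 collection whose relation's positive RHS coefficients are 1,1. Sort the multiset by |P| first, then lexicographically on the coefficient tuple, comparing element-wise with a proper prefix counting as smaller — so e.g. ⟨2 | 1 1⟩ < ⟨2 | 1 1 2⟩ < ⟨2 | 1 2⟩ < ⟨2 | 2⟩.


18 collections generate NE(X_Σ); each relation:

  • {1,5}:  v_{1} + v_{5} = 0 ; sig = ⟨2 | 0⟩
  • {7,9}:  v_{7} + v_{9} = 0 ; sig = ⟨2 | 0⟩
  • {2,3}:  v_{2} + v_{3} = v_{1} + v_{9} ; sig = ⟨2 | 1 1⟩
  • {3,8}:  v_{3} + v_{8} = v_{5} + v_{9} ; sig = ⟨2 | 1 1⟩
  • {6,10}:  v_{6} + v_{10} = v_{5} + v_{9} ; sig = ⟨2 | 1 1⟩
  • {1,8}:  v_{1} + v_{8} = v_{4} + v_{6} + v_{9} ; sig = ⟨2 | 1 1 1⟩
  • {1,10}:  v_{1} + v_{10} = v_{3} + v_{4} + v_{9} ; sig = ⟨2 | 1 1 1⟩
  • {2,5}:  v_{2} + v_{5} = v_{4} + v_{6} + v_{9} ; sig = ⟨2 | 1 1 1⟩
  • {2,7}:  v_{2} + v_{7} = v_{1} + v_{4} + v_{6} ; sig = ⟨2 | 1 1 1⟩
  • {7,8}:  v_{7} + v_{8} = v_{4} + v_{5} + v_{6} ; sig = ⟨2 | 1 1 1⟩
  • {7,10}:  v_{7} + v_{10} = v_{3} + v_{4} + v_{5} ; sig = ⟨2 | 1 1 1⟩
  • {2,10}:  v_{2} + v_{10} = v_{4} + 2·v_{9} ; sig = ⟨2 | 1 2⟩
  • {8,10}:  v_{8} + v_{10} = v_{4} + 2·v_{5} + 2·v_{9} ; sig = ⟨2 | 1 2 2⟩
  • {2,8}:  v_{2} + v_{8} = 2·v_{4} + 2·v_{6} + 2·v_{9} ; sig = ⟨2 | 2 2 2⟩
  • {3,4,6}:  v_{3} + v_{4} + v_{6} = 0 ; sig = ⟨3 | 0⟩
  • {1,4,6,9}:  v_{1} + v_{4} + v_{6} + v_{9} = v_{2} ; sig = ⟨4 | 1⟩
  • {3,4,5,9}:  v_{3} + v_{4} + v_{5} + v_{9} = v_{10} ; sig = ⟨4 | 1⟩
  • {4,5,6,9}:  v_{4} + v_{5} + v_{6} + v_{9} = v_{8} ; sig = ⟨4 | 1⟩

so the primitive-relation signature multiset is
{ ⟨2 | 0⟩ ×2,  ⟨2 | 1 1⟩ ×3,  ⟨2 | 1 1 1⟩ ×6,  ⟨2 | 1 2⟩,  ⟨2 | 1 2 2⟩,  ⟨2 | 2 2 2⟩,  ⟨3 | 0⟩,  ⟨4 | 1⟩ ×3 }


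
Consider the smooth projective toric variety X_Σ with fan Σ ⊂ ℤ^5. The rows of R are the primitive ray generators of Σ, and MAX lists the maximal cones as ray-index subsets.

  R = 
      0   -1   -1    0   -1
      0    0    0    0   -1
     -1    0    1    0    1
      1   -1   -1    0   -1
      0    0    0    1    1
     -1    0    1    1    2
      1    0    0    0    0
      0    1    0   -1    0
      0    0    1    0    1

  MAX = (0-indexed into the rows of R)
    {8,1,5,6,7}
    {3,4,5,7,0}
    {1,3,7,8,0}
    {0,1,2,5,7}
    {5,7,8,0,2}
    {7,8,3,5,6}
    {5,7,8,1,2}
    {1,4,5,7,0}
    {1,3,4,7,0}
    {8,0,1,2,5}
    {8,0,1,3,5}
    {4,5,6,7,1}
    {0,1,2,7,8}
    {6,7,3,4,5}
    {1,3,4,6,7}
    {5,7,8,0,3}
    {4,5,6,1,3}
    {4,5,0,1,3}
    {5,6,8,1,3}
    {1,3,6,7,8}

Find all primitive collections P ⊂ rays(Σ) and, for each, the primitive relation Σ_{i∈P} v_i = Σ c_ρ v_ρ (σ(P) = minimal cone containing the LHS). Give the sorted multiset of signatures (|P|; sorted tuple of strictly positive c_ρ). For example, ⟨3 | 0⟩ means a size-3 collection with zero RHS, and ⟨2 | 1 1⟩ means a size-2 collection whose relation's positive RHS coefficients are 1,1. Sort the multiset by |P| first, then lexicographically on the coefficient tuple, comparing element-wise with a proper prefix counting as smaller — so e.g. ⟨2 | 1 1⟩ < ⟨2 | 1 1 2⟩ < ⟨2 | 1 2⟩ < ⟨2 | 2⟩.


7 minimal non-faces of Δ(Σ) (on 9 rays):

  • {0,6}:  v_{0} + v_{6} = v_{3}  ⇒ sig = ⟨2 | 1⟩
  • {2,4}:  v_{2} + v_{4} = v_{5}  ⇒ sig = ⟨2 | 1⟩
  • {2,6}:  v_{2} + v_{6} = v_{8}  ⇒ sig = ⟨2 | 1⟩
  • {2,3}:  v_{2} + v_{3} = v_{0} + v_{8}  ⇒ sig = ⟨2 | 1 1⟩
  • {4,8}:  v_{4} + v_{8} = v_{5} + v_{6}  ⇒ sig = ⟨2 | 1 1⟩
  • {1,3,5,7}:  v_{1} + v_{3} + v_{5} + v_{7} = 0  ⇒ sig = ⟨4 | 0⟩
  • {0,1,5,7,8}:  v_{0} + v_{1} + v_{5} + v_{7} + v_{8} = v_{2}  ⇒ sig = ⟨5 | 1⟩

Signatures (|P|; sorted positive RHS coefficients), sorted:
[⟨2 | 1⟩, ⟨2 | 1⟩, ⟨2 | 1⟩, ⟨2 | 1 1⟩, ⟨2 | 1 1⟩, ⟨4 | 0⟩, ⟨5 | 1⟩]


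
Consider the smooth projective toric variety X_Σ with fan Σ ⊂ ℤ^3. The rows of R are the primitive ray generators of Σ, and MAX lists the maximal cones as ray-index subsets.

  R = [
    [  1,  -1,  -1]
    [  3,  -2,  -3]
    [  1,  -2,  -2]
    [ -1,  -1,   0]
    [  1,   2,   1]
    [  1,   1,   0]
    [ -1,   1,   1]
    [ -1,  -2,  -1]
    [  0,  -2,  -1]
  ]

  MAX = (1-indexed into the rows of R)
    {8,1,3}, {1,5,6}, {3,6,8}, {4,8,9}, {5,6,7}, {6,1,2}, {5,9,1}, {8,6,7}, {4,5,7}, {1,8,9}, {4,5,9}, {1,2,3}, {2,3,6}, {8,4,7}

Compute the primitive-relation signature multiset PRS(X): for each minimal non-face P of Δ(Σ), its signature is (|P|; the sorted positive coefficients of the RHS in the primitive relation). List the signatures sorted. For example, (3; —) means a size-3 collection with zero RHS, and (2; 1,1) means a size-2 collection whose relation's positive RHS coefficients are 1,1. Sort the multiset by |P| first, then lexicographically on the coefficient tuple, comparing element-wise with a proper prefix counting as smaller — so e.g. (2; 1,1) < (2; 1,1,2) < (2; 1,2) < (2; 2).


The 17 primitive collections of Σ (r=9, n=3):

  P={1,7}:  v_{1} + v_{7} = 0  →  sig = (2; —)
  P={4,6}:  v_{4} + v_{6} = 0  →  sig = (2; —)
  P={5,8}:  v_{5} + v_{8} = 0  →  sig = (2; —)
  P={1,4}:  v_{1} + v_{4} = v_{9}  →  sig = (2; 1)
  P={6,9}:  v_{6} + v_{9} = v_{1}  →  sig = (2; 1)
  P={7,9}:  v_{7} + v_{9} = v_{4}  →  sig = (2; 1)
  P={2,4}:  v_{2} + v_{4} = v_{1} + v_{3}  →  sig = (2; 1,1)
  P={2,7}:  v_{2} + v_{7} = v_{3} + v_{6}  →  sig = (2; 1,1)
  P={3,4}:  v_{3} + v_{4} = v_{1} + v_{8}  →  sig = (2; 1,1)
  P={3,5}:  v_{3} + v_{5} = v_{1} + v_{6}  →  sig = (2; 1,1)
  P={3,7}:  v_{3} + v_{7} = v_{6} + v_{8}  →  sig = (2; 1,1)
  P={2,9}:  v_{2} + v_{9} = 2·v_{1} + v_{3}  →  sig = (2; 1,2)
  P={3,9}:  v_{3} + v_{9} = 2·v_{1} + v_{8}  →  sig = (2; 1,2)
  P={2,8}:  v_{2} + v_{8} = 2·v_{3}  →  sig = (2; 2)
  P={2,5}:  v_{2} + v_{5} = 2·v_{1} + 2·v_{6}  →  sig = (2; 2,2)
  P={1,3,6}:  v_{1} + v_{3} + v_{6} = v_{2}  →  sig = (3; 1)
  P={1,6,8}:  v_{1} + v_{6} + v_{8} = v_{3}  →  sig = (3; 1)

Signatures (|P|; sorted positive RHS coefficients), sorted:
    (2; —)
    (2; —)
    (2; —)
    (2; 1)
    (2; 1)
    (2; 1)
    (2; 1,1)
    (2; 1,1)
    (2; 1,1)
    (2; 1,1)
    (2; 1,1)
    (2; 1,2)
    (2; 1,2)
    (2; 2)
    (2; 2,2)
    (3; 1)
    (3; 1)


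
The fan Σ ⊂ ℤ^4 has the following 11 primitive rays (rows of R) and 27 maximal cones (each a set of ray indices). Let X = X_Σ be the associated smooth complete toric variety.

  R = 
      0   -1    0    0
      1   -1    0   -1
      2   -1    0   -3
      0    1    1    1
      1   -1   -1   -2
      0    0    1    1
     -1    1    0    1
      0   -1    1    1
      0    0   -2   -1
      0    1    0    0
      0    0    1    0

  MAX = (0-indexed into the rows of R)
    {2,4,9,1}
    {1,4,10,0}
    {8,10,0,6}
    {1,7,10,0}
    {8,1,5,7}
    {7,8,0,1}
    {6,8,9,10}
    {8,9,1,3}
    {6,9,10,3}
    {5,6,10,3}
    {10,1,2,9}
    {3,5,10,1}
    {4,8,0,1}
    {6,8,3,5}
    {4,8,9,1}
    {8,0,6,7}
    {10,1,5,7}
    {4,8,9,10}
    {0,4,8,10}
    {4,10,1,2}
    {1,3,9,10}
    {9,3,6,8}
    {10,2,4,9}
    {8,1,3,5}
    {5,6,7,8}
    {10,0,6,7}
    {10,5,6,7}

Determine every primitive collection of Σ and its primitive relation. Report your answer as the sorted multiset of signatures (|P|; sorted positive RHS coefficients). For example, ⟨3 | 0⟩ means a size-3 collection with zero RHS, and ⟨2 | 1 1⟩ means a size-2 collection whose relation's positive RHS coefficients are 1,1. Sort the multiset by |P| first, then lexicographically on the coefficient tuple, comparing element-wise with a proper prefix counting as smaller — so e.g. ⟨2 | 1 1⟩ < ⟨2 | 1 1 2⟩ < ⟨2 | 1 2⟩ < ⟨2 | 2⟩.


Δ(Σ) — 11 vertices, 22 min non-faces:

  • {0,9}:  v_{0} + v_{9} = 0 — sig = ⟨2 | 0⟩
  • {1,6}:  v_{1} + v_{6} = 0 — sig = ⟨2 | 0⟩
  • {0,3}:  v_{0} + v_{3} = v_{5} — sig = ⟨2 | 1⟩
  • {0,5}:  v_{0} + v_{5} = v_{7} — sig = ⟨2 | 1⟩
  • {4,5}:  v_{4} + v_{5} = v_{1} — sig = ⟨2 | 1⟩
  • {5,9}:  v_{5} + v_{9} = v_{3} — sig = ⟨2 | 1⟩
  • {7,9}:  v_{7} + v_{9} = v_{5} — sig = ⟨2 | 1⟩
  • {3,4}:  v_{3} + v_{4} = v_{1} + v_{9} — sig = ⟨2 | 1 1⟩
  • {4,6}:  v_{4} + v_{6} = v_{8} + v_{10} — sig = ⟨2 | 1 1⟩
  • {4,7}:  v_{4} + v_{7} = v_{0} + v_{1} — sig = ⟨2 | 1 1⟩
  • {0,2}:  v_{0} + v_{2} = v_{1} + v_{4} + v_{10} — sig = ⟨2 | 1 1 1⟩
  • {2,6}:  v_{2} + v_{6} = v_{4} + v_{9} + v_{10} — sig = ⟨2 | 1 1 1⟩
  • {2,5}:  v_{2} + v_{5} = 2·v_{1} + v_{9} + v_{10} — sig = ⟨2 | 1 1 2⟩
  • {2,7}:  v_{2} + v_{7} = 2·v_{1} + v_{10} — sig = ⟨2 | 1 2⟩
  • {2,8}:  v_{2} + v_{8} = 2·v_{4} + v_{9} — sig = ⟨2 | 1 2⟩
  • {2,3}:  v_{2} + v_{3} = 2·v_{1} + 2·v_{9} + v_{10} — sig = ⟨2 | 1 2 2⟩
  • {3,7}:  v_{3} + v_{7} = 2·v_{5} — sig = ⟨2 | 2⟩
  • {5,8,10}:  v_{5} + v_{8} + v_{10} = 0 — sig = ⟨3 | 0⟩
  • {1,8,10}:  v_{1} + v_{8} + v_{10} = v_{4} — sig = ⟨3 | 1⟩
  • {3,8,10}:  v_{3} + v_{8} + v_{10} = v_{9} — sig = ⟨3 | 1⟩
  • {7,8,10}:  v_{7} + v_{8} + v_{10} = v_{0} — sig = ⟨3 | 1⟩
  • {1,4,9,10}:  v_{1} + v_{4} + v_{9} + v_{10} = v_{2} — sig = ⟨4 | 1⟩

Hence PRS(X_Σ) =
[⟨2 | 0⟩, ⟨2 | 0⟩, ⟨2 | 1⟩, ⟨2 | 1⟩, ⟨2 | 1⟩, ⟨2 | 1⟩, ⟨2 | 1⟩, ⟨2 | 1 1⟩, ⟨2 | 1 1⟩, ⟨2 | 1 1⟩, ⟨2 | 1 1 1⟩, ⟨2 | 1 1 1⟩, ⟨2 | 1 1 2⟩, ⟨2 | 1 2⟩, ⟨2 | 1 2⟩, ⟨2 | 1 2 2⟩, ⟨2 | 2⟩, ⟨3 | 0⟩, ⟨3 | 1⟩, ⟨3 | 1⟩, ⟨3 | 1⟩, ⟨4 | 1⟩]


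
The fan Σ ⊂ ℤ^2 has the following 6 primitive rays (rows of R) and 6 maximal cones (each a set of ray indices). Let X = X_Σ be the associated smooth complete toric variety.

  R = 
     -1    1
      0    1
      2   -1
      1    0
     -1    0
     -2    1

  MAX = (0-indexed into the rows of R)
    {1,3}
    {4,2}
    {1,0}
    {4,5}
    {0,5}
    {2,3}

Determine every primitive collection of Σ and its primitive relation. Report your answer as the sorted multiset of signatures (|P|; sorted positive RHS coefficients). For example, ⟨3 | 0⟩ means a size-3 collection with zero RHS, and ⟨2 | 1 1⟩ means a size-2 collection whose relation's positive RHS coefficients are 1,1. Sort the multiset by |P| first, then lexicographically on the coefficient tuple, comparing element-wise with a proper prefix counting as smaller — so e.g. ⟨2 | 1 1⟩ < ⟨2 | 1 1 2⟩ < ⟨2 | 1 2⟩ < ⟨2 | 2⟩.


|primitive collections| = 9. Relations:

  P={2,5}:  v_{2} + v_{5} = 0  ⇒ sig = ⟨2 | 0⟩
  P={3,4}:  v_{3} + v_{4} = 0  ⇒ sig = ⟨2 | 0⟩
  P={0,2}:  v_{0} + v_{2} = v_{3}  ⇒ sig = ⟨2 | 1⟩
  P={0,3}:  v_{0} + v_{3} = v_{1}  ⇒ sig = ⟨2 | 1⟩
  P={0,4}:  v_{0} + v_{4} = v_{5}  ⇒ sig = ⟨2 | 1⟩
  P={1,4}:  v_{1} + v_{4} = v_{0}  ⇒ sig = ⟨2 | 1⟩
  P={3,5}:  v_{3} + v_{5} = v_{0}  ⇒ sig = ⟨2 | 1⟩
  P={1,2}:  v_{1} + v_{2} = 2·v_{3}  ⇒ sig = ⟨2 | 2⟩
  P={1,5}:  v_{1} + v_{5} = 2·v_{0}  ⇒ sig = ⟨2 | 2⟩

Signatures (|P|; sorted positive RHS coefficients), sorted:
{ ⟨2 | 0⟩ ×2,  ⟨2 | 1⟩ ×5,  ⟨2 | 2⟩ ×2 }


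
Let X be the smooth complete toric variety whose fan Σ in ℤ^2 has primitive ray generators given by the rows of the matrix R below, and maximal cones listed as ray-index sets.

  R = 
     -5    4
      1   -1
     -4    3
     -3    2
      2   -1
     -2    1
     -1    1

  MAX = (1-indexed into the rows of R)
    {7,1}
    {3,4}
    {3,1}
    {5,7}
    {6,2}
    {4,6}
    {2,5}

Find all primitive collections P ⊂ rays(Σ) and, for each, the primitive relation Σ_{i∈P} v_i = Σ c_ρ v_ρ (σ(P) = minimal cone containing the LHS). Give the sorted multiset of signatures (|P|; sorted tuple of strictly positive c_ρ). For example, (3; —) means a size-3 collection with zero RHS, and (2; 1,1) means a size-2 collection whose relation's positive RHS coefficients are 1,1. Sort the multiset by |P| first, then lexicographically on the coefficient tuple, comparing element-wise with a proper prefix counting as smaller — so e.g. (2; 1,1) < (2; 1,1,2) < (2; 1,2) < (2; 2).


Δ(Σ) — 7 vertices, 14 min non-faces:

  • {2,7}:  v_{2} + v_{7} = 0 ; sig = (2; —)
  • {5,6}:  v_{5} + v_{6} = 0 ; sig = (2; —)
  • {1,2}:  v_{1} + v_{2} = v_{3} ; sig = (2; 1)
  • {2,3}:  v_{2} + v_{3} = v_{4} ; sig = (2; 1)
  • {2,4}:  v_{2} + v_{4} = v_{6} ; sig = (2; 1)
  • {3,7}:  v_{3} + v_{7} = v_{1} ; sig = (2; 1)
  • {4,5}:  v_{4} + v_{5} = v_{7} ; sig = (2; 1)
  • {4,7}:  v_{4} + v_{7} = v_{3} ; sig = (2; 1)
  • {6,7}:  v_{6} + v_{7} = v_{4} ; sig = (2; 1)
  • {1,6}:  v_{1} + v_{6} = v_{3} + v_{4} ; sig = (2; 1,1)
  • {1,4}:  v_{1} + v_{4} = 2·v_{3} ; sig = (2; 2)
  • {3,5}:  v_{3} + v_{5} = 2·v_{7} ; sig = (2; 2)
  • {3,6}:  v_{3} + v_{6} = 2·v_{4} ; sig = (2; 2)
  • {1,5}:  v_{1} + v_{5} = 3·v_{7} ; sig = (2; 3)

Sorted signature multiset PRS(X):
{ (2; —) ×2,  (2; 1) ×7,  (2; 1,1),  (2; 2) ×3,  (2; 3) }


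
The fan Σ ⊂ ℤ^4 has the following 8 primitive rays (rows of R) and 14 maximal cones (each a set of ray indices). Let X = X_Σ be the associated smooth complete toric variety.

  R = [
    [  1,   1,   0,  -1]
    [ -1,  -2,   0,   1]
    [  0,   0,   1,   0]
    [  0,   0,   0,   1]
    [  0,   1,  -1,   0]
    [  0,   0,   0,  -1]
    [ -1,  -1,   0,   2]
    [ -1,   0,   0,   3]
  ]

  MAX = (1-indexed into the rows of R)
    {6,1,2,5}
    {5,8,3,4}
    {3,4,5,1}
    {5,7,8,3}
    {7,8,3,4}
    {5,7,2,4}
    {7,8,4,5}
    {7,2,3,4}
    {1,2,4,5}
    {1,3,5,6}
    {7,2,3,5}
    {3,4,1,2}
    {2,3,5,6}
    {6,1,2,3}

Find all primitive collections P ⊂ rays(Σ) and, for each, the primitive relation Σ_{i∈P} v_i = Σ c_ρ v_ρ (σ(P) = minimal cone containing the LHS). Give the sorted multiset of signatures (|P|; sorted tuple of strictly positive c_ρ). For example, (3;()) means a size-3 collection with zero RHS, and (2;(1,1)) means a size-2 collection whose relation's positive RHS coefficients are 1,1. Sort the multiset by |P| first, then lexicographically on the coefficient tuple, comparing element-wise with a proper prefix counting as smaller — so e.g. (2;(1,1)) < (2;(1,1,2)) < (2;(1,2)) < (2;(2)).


9 minimal non-faces of Δ(Σ) (on 8 rays):

  • {4,6}:  v_{4} + v_{6} = 0  →  sig = (2;())
  • {1,7}:  v_{1} + v_{7} = v_{4}  →  sig = (2;(1))
  • {6,7}:  v_{6} + v_{7} = v_{2} + v_{3} + v_{5}  →  sig = (2;(1,1,1))
  • {6,8}:  v_{6} + v_{8} = v_{3} + v_{5} + v_{7}  →  sig = (2;(1,1,1))
  • {1,8}:  v_{1} + v_{8} = v_{3} + 2·v_{4} + v_{5}  →  sig = (2;(1,1,2))
  • {2,8}:  v_{2} + v_{8} = 2·v_{7}  →  sig = (2;(2))
  • {1,2,3,5}:  v_{1} + v_{2} + v_{3} + v_{5} = 0  →  sig = (4;())
  • {2,3,4,5}:  v_{2} + v_{3} + v_{4} + v_{5} = v_{7}  →  sig = (4;(1))
  • {3,4,5,7}:  v_{3} + v_{4} + v_{5} + v_{7} = v_{8}  →  sig = (4;(1))

Signatures (|P|; sorted positive RHS coefficients), sorted:
    |P|=2: 6 collections, coeffs (), (1), (1,1,1), (1,1,1), (1,1,2), (2)
    |P|=4: 3 collections, coeffs (), (1), (1)


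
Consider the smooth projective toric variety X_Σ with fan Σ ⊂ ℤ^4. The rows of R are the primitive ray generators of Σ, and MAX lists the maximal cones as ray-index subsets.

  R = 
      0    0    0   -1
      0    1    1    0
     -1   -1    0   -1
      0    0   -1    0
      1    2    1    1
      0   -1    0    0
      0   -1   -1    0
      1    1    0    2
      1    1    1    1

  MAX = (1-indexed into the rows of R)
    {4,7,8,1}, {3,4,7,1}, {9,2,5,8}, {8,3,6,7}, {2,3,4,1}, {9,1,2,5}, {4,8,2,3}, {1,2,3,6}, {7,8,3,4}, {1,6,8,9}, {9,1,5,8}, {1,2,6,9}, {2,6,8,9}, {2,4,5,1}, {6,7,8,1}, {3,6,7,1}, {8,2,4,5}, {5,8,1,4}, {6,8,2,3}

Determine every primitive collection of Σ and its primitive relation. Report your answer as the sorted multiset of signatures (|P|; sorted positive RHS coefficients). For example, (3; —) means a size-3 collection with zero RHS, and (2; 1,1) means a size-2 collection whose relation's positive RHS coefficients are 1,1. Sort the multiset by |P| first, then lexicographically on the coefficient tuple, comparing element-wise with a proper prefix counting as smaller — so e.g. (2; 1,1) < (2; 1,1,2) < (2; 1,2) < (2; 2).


|primitive collections| = 10. Relations:

  {2,7}:  v_{2} + v_{7} = 0  ⇒ sig = (2; —)
  {3,5}:  v_{3} + v_{5} = v_{2}  ⇒ sig = (2; 1)
  {4,6}:  v_{4} + v_{6} = v_{7}  ⇒ sig = (2; 1)
  {5,6}:  v_{5} + v_{6} = v_{9}  ⇒ sig = (2; 1)
  {3,9}:  v_{3} + v_{9} = v_{2} + v_{6}  ⇒ sig = (2; 1,1)
  {4,9}:  v_{4} + v_{9} = v_{1} + v_{8}  ⇒ sig = (2; 1,1)
  {5,7}:  v_{5} + v_{7} = v_{1} + v_{8}  ⇒ sig = (2; 1,1)
  {7,9}:  v_{7} + v_{9} = v_{1} + v_{6} + v_{8}  ⇒ sig = (2; 1,1,1)
  {1,3,8}:  v_{1} + v_{3} + v_{8} = 0  ⇒ sig = (3; —)
  {1,2,8}:  v_{1} + v_{2} + v_{8} = v_{5}  ⇒ sig = (3; 1)

Sorted signature multiset PRS(X):
[(2; —), (2; 1), (2; 1), (2; 1), (2; 1,1), (2; 1,1), (2; 1,1), (2; 1,1,1), (3; —), (3; 1)]


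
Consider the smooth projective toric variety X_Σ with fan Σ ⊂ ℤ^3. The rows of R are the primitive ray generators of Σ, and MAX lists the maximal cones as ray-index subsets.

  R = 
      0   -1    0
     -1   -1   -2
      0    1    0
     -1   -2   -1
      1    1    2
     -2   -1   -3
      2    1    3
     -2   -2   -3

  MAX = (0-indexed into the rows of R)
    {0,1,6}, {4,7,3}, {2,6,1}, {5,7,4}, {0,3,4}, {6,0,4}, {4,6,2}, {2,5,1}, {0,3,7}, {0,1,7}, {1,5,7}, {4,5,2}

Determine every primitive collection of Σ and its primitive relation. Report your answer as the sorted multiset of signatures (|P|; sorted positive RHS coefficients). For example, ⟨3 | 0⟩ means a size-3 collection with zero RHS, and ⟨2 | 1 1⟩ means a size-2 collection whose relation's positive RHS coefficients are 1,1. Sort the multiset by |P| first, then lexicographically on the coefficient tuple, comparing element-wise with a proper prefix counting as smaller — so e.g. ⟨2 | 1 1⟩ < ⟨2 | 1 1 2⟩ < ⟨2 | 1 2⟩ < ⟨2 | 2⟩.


Δ(Σ) — 8 vertices, 11 min non-faces:

  {0,2}:  v_{0} + v_{2} = 0 — sig = ⟨2 | 0⟩
  {1,4}:  v_{1} + v_{4} = 0 — sig = ⟨2 | 0⟩
  {5,6}:  v_{5} + v_{6} = 0 — sig = ⟨2 | 0⟩
  {0,5}:  v_{0} + v_{5} = v_{7} — sig = ⟨2 | 1⟩
  {2,7}:  v_{2} + v_{7} = v_{5} — sig = ⟨2 | 1⟩
  {6,7}:  v_{6} + v_{7} = v_{0} — sig = ⟨2 | 1⟩
  {1,3}:  v_{1} + v_{3} = v_{0} + v_{7} — sig = ⟨2 | 1 1⟩
  {2,3}:  v_{2} + v_{3} = v_{4} + v_{7} — sig = ⟨2 | 1 1⟩
  {3,5}:  v_{3} + v_{5} = v_{4} + 2·v_{7} — sig = ⟨2 | 1 2⟩
  {3,6}:  v_{3} + v_{6} = 2·v_{0} + v_{4} — sig = ⟨2 | 1 2⟩
  {0,4,7}:  v_{0} + v_{4} + v_{7} = v_{3} — sig = ⟨3 | 1⟩

Signatures (|P|; sorted positive RHS coefficients), sorted:
[⟨2 | 0⟩, ⟨2 | 0⟩, ⟨2 | 0⟩, ⟨2 | 1⟩, ⟨2 | 1⟩, ⟨2 | 1⟩, ⟨2 | 1 1⟩, ⟨2 | 1 1⟩, ⟨2 | 1 2⟩, ⟨2 | 1 2⟩, ⟨3 | 1⟩]


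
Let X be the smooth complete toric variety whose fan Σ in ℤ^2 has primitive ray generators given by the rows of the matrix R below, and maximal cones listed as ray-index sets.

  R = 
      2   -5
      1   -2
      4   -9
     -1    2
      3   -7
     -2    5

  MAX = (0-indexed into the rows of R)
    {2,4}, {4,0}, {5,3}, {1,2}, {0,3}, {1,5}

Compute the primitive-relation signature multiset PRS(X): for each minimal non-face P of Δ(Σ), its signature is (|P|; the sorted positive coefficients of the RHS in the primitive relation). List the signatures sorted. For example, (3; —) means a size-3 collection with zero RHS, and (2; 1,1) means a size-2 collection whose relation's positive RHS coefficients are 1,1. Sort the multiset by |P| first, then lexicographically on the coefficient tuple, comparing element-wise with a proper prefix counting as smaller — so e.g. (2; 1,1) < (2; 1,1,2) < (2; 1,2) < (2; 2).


Minimal non-faces — 9 found among 6 rays, 6 max cones:

  • {0,5}:  v_{0} + v_{5} = 0  so sig = (2; —)
  • {1,3}:  v_{1} + v_{3} = 0  so sig = (2; —)
  • {0,1}:  v_{0} + v_{1} = v_{4}  so sig = (2; 1)
  • {1,4}:  v_{1} + v_{4} = v_{2}  so sig = (2; 1)
  • {2,3}:  v_{2} + v_{3} = v_{4}  so sig = (2; 1)
  • {3,4}:  v_{3} + v_{4} = v_{0}  so sig = (2; 1)
  • {4,5}:  v_{4} + v_{5} = v_{1}  so sig = (2; 1)
  • {0,2}:  v_{0} + v_{2} = 2·v_{4}  so sig = (2; 2)
  • {2,5}:  v_{2} + v_{5} = 2·v_{1}  so sig = (2; 2)

Sorted signature multiset PRS(X):
[(2; —), (2; —), (2; 1), (2; 1), (2; 1), (2; 1), (2; 1), (2; 2), (2; 2)]
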